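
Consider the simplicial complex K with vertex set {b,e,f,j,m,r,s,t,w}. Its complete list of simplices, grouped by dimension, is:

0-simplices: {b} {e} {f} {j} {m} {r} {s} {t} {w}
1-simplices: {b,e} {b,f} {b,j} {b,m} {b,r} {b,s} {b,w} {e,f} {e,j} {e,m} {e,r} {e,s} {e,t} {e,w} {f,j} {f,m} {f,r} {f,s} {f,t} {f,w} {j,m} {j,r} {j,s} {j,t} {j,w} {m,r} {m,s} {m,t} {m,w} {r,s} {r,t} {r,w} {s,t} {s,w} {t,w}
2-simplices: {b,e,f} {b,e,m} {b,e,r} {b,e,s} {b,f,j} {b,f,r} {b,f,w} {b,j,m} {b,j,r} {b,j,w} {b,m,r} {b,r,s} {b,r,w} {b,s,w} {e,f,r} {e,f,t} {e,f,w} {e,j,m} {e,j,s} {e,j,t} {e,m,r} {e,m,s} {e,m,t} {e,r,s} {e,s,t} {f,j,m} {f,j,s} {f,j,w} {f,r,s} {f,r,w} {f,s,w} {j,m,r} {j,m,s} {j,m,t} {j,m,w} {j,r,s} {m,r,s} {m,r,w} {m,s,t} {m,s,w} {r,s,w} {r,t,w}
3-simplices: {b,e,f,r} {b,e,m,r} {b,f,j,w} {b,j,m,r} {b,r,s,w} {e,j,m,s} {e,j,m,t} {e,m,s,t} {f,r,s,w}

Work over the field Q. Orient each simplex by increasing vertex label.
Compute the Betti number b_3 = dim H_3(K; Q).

b_3=0

n_0=9 n_1=35 n_2=42 n_3=9  [Q]
∂1: piv[be,bf,bj,bm,br,bs,bw,et] rk=8  ker:ef,ej,em,er,es,ew,fj,fm,fr,fs,ft,fw,jm,jr,js,jt,jw,mr,ms,mt,mw,rs,rt,rw,st,sw,tw
∂2: piv[bef,bem,ber,bes,bfj,bfr,bfw,bjm,bjr,bjw,bmr,brs,brw,bsw,eft,efw,ejm,ejs,ejt,ems,emt,est,fjm,fjs,jmw,rtw] rk=26  ker:efr,emr,ers,fjw,frs,frw,fsw,jmr,jms,jmt,jrs,mrs,mrw,mst,msw,rsw
∂3: piv[befr,bemr,bfjw,bjmr,brsw,ejms,ejmt,emst,frsw] rk=9
b_3=(9−9)−0=0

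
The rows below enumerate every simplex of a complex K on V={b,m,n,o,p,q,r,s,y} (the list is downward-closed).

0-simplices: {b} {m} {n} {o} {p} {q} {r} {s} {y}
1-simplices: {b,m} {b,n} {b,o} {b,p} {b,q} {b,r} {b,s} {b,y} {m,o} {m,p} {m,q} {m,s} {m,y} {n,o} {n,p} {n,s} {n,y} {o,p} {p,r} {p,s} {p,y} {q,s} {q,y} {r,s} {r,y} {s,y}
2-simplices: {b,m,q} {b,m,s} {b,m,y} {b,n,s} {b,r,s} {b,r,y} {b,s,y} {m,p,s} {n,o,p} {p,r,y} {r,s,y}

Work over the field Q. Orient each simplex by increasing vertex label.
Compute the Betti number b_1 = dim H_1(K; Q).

n_0=9 n_1=26 n_2=11  [Q]
∂1: piv[bm,bn,bo,bp,bq,br,bs,by] rk=8  ker:mo,mp,mq,ms,my,no,np,ns,ny,op,pr,ps,py,qs,qy,rs,ry,sy
∂2: piv[bmq,bms,bmy,bns,brs,bry,bsy,mps,nop,pry] rk=10  ker:rsy
b_1=(26−8)−10=8

b_1=8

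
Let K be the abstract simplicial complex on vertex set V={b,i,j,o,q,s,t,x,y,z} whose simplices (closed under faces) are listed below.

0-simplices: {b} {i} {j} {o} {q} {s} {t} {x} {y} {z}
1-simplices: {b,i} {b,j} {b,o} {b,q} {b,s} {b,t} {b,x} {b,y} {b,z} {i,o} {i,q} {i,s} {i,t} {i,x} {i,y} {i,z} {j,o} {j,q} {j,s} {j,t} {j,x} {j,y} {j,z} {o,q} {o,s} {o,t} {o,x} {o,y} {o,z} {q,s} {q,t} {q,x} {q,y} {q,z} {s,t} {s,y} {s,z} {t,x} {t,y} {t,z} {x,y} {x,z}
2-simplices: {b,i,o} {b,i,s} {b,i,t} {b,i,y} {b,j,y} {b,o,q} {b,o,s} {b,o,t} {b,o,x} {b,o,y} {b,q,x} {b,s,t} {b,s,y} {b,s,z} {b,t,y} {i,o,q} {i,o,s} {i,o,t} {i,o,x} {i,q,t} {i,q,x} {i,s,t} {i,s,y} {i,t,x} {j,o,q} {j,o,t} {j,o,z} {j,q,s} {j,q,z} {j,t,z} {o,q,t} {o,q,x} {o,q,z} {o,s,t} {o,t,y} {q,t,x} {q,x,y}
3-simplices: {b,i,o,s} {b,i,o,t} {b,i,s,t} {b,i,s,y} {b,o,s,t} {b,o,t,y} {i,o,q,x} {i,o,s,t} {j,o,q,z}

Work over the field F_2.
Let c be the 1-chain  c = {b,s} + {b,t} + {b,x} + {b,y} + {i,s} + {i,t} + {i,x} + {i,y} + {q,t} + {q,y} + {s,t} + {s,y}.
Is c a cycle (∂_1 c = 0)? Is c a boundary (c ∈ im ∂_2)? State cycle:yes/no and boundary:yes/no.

cycle:yes boundary:no

n_0=10 n_1=42 n_2=37 n_3=9  [Z2]
∂1: piv[bi,bj,bo,bq,bs,bt,bx,by,bz] rk=9  ker:io,iq,is,it,ix,iy,iz,jo,jq,js,jt,jx,jy,jz,oq,os,ot,ox,oy,oz,qs,qt,qx,qy,qz,st,sy,sz,tx,ty,tz,xy,xz
∂2: piv[bio,bis,bit,biy,bjy,boq,bos,bot,box,boy,bqx,bst,bsy,bsz,bty,ioq,iox,iqt,itx,joq,jot,joz,jqs,jqz,jtz,qxy] rk=26  ker:ios,iot,iqx,ist,isy,oqt,oqx,oqz,ost,oty,qtx
∂3: piv[bios,biot,bist,bisy,bost,boty,ioqx,joqz] rk=8  ker:iost
∂1c = 0
c vs im∂2: residual ≠ 0 ⇒ not boundary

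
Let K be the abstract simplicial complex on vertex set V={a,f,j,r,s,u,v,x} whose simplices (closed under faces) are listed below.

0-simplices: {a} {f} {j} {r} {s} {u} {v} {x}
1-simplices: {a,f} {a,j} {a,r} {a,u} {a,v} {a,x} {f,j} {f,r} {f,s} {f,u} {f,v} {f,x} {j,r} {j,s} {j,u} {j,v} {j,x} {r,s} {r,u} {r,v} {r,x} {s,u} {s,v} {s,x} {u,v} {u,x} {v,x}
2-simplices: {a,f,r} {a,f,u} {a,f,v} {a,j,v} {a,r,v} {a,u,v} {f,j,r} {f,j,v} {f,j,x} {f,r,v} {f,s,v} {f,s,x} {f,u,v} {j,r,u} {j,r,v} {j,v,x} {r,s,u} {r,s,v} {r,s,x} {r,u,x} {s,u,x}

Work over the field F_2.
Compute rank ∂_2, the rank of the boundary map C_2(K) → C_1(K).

n_0=8 n_1=27 n_2=21  [Z2]
∂1: piv[af,aj,ar,au,av,ax,fs] rk=7  ker:fj,fr,fu,fv,fx,jr,js,ju,jv,jx,rs,ru,rv,rx,su,sv,sx,uv,ux,vx
∂2: piv[afr,afu,afv,ajv,arv,auv,fjr,fjv,fjx,fsv,fsx,jru,jvx,rsu,rsv,rsx,rux] rk=17  ker:frv,fuv,jrv,sux
rk∂_2=17

rank∂_2=17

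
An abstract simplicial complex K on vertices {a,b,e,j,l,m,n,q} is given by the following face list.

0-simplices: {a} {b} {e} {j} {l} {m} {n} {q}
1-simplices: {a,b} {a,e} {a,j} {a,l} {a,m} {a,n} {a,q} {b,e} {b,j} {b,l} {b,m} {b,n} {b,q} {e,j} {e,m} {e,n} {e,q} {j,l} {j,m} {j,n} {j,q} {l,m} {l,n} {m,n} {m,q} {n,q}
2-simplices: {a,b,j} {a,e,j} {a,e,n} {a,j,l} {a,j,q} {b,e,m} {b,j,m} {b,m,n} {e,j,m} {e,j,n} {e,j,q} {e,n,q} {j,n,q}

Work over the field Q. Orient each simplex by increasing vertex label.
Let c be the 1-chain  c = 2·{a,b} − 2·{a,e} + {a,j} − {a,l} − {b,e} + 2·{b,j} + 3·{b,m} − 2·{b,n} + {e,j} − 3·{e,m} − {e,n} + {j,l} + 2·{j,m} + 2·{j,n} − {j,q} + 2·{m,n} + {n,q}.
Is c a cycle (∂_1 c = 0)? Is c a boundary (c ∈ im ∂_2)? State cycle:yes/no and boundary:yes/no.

cycle:yes boundary:yes

n_0=8 n_1=26 n_2=13  [Q]
∂1: piv[ab,ae,aj,al,am,an,aq] rk=7  ker:be,bj,bl,bm,bn,bq,ej,em,en,eq,jl,jm,jn,jq,lm,ln,mn,mq,nq
∂2: piv[abj,aej,aen,ajl,ajq,bem,bjm,bmn,ejm,ejn,ejq,enq] rk=12  ker:jnq
∂1c = 0
c vs im∂2: reduces to 0 ⇒ boundary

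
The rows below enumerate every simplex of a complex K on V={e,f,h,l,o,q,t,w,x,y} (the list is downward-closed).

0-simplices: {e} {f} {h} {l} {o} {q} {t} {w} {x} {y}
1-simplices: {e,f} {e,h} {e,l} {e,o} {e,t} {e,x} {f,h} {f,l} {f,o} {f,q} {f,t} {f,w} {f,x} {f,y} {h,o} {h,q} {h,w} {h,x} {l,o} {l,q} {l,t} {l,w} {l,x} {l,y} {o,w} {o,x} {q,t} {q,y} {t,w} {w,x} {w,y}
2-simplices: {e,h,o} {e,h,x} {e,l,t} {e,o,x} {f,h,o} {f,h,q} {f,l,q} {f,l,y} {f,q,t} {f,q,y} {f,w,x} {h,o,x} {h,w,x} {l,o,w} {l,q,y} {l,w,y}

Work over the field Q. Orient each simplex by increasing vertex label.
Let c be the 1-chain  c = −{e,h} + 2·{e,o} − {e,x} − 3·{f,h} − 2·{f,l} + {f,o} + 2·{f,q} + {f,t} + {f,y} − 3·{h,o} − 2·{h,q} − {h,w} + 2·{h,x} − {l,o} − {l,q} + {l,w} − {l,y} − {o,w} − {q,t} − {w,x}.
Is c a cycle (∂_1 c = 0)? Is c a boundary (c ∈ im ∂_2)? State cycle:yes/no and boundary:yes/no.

cycle:yes boundary:yes

n_0=10 n_1=31 n_2=16  [Q]
∂1: piv[ef,eh,el,eo,et,ex,fq,fw,fy] rk=9  ker:fh,fl,fo,ft,fx,ho,hq,hw,hx,lo,lq,lt,lw,lx,ly,ow,ox,qt,qy,tw,wx,wy
∂2: piv[eho,ehx,elt,eox,fho,fhq,flq,fly,fqt,fqy,fwx,hwx,low,lwy] rk=14  ker:hox,lqy
∂1c = 0
c vs im∂2: reduces to 0 ⇒ boundary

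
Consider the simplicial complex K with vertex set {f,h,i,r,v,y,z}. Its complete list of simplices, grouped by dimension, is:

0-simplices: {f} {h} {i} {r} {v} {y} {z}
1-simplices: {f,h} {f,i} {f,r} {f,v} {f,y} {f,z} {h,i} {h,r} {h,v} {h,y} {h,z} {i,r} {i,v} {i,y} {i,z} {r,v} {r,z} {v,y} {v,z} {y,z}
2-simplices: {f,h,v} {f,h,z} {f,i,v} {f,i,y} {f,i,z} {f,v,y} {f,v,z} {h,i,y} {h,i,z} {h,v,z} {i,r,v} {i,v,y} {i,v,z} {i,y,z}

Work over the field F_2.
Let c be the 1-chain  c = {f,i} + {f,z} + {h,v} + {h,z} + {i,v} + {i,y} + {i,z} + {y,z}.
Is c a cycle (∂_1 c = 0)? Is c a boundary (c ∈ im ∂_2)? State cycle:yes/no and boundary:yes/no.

n_0=7 n_1=20 n_2=14  [Z2]
∂1: piv[fh,fi,fr,fv,fy,fz] rk=6  ker:hi,hr,hv,hy,hz,ir,iv,iy,iz,rv,rz,vy,vz,yz
∂2: piv[fhv,fhz,fiv,fiy,fiz,fvy,fvz,hiy,hiz,irv,iyz] rk=11  ker:hvz,ivy,ivz
∂1c = 0
c vs im∂2: reduces to 0 ⇒ boundary

cycle:yes boundary:yes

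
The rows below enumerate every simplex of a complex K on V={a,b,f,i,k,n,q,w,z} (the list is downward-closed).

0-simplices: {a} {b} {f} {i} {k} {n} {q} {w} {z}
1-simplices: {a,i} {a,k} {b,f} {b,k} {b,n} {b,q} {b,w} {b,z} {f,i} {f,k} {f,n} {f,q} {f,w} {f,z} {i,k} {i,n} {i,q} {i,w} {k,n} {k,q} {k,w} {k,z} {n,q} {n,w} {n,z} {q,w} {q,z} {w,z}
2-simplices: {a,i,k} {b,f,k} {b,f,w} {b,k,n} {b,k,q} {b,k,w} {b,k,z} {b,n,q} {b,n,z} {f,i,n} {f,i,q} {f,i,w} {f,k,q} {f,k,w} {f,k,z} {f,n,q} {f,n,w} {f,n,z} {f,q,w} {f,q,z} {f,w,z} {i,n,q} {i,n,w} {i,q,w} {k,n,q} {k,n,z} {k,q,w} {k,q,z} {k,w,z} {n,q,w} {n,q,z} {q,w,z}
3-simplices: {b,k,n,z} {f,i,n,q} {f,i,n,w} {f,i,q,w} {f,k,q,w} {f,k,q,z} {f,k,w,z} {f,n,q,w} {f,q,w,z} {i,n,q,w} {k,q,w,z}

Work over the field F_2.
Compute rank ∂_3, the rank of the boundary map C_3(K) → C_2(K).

n_0=9 n_1=28 n_2=32 n_3=11  [Z2]
∂1: piv[ai,ak,bf,bk,bn,bq,bw,bz] rk=8  ker:fi,fk,fn,fq,fw,fz,ik,in,iq,iw,kn,kq,kw,kz,nq,nw,nz,qw,qz,wz
∂2: piv[aik,bfk,bfw,bkn,bkq,bkw,bkz,bnq,bnz,fin,fiq,fiw,fkq,fkz,fnq,fnw,fqw,fqz,fwz] rk=19  ker:fkw,fnz,inq,inw,iqw,knq,knz,kqw,kqz,kwz,nqw,nqz,qwz
∂3: piv[bknz,finq,finw,fiqw,fkqw,fkqz,fkwz,fnqw,fqwz] rk=9  ker:inqw,kqwz
rk∂_3=9

rank∂_3=9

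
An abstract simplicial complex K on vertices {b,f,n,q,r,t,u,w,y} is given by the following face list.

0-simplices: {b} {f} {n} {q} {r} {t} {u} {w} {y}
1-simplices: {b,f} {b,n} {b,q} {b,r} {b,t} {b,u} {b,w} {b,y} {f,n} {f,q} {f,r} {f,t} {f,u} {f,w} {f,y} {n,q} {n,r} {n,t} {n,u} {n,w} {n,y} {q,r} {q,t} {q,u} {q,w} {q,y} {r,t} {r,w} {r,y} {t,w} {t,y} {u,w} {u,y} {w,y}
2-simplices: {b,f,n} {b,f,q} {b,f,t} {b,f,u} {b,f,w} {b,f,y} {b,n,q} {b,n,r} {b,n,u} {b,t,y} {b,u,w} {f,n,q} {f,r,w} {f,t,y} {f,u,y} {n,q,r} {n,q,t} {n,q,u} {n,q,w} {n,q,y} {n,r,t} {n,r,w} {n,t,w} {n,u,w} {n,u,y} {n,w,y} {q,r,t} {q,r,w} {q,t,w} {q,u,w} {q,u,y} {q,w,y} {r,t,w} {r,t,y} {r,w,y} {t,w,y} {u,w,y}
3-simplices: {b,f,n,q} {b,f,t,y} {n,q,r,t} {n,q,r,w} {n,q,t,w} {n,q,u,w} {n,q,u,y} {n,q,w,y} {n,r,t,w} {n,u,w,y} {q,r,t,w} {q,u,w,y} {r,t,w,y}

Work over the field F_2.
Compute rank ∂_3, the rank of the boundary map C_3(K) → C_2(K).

n_0=9 n_1=34 n_2=37 n_3=13  [Z2]
∂1: piv[bf,bn,bq,br,bt,bu,bw,by] rk=8  ker:fn,fq,fr,ft,fu,fw,fy,nq,nr,nt,nu,nw,ny,qr,qt,qu,qw,qy,rt,rw,ry,tw,ty,uw,uy,wy
∂2: piv[bfn,bfq,bft,bfu,bfw,bfy,bnq,bnr,bnu,bty,buw,frw,fuy,nqr,nqt,nqu,nqw,nqy,nrt,nrw,ntw,nuw,nuy,nwy,rty,rwy] rk=26  ker:fnq,fty,qrt,qrw,qtw,quw,quy,qwy,rtw,twy,uwy
∂3: piv[bfnq,bfty,nqrt,nqrw,nqtw,nquw,nquy,nqwy,nrtw,nuwy,rtwy] rk=11  ker:qrtw,quwy
rk∂_3=11

rank∂_3=11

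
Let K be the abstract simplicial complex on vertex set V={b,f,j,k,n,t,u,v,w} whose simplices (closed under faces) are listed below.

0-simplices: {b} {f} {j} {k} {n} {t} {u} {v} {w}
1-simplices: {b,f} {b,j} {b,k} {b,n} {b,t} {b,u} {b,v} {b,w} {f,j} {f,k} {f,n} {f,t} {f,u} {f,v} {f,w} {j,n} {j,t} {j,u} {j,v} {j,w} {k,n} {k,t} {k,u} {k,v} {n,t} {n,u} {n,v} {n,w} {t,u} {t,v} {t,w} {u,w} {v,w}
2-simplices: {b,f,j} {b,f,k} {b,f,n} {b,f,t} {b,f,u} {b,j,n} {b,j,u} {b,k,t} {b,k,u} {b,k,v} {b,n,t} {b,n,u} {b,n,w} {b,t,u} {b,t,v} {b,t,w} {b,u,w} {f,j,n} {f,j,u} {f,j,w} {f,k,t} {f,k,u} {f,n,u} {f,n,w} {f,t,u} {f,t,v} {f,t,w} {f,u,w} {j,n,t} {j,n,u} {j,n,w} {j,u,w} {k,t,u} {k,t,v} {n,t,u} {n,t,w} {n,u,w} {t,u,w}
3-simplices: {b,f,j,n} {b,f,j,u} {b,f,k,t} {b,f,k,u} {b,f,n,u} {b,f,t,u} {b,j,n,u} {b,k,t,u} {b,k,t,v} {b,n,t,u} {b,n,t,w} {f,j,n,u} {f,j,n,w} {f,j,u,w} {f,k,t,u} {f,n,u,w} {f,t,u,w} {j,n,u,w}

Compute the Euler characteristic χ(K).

n_0=9 n_1=33 n_2=38 n_3=18
χ=+9−33+38−18=-4

χ(K)=-4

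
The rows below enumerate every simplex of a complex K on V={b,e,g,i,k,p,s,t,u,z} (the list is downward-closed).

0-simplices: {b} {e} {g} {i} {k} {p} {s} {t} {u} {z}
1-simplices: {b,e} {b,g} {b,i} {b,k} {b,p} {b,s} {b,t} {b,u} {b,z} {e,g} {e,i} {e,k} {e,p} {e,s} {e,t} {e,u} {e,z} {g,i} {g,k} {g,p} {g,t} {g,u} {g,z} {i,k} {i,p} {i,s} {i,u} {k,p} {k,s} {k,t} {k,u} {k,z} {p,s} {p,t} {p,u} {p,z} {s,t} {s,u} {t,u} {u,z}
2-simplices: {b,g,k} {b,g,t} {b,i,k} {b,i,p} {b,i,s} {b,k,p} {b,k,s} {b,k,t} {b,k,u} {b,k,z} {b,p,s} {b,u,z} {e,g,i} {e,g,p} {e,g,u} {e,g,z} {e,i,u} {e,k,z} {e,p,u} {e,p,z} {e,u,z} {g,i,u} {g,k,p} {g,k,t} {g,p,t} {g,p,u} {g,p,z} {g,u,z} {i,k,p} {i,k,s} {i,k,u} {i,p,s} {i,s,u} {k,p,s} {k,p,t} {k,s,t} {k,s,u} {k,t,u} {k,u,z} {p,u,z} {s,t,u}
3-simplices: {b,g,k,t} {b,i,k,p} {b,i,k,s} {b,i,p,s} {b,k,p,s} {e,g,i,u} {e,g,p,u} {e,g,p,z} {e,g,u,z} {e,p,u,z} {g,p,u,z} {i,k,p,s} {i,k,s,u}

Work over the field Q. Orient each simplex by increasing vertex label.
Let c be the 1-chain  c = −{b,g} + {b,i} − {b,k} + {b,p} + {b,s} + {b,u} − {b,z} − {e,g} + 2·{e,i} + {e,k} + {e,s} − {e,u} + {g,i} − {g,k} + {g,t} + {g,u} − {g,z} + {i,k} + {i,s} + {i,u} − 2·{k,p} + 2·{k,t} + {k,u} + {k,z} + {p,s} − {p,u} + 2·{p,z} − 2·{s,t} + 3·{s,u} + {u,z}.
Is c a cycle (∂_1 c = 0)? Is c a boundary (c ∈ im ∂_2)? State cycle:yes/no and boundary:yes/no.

n_0=10 n_1=40 n_2=41 n_3=13  [Q]
∂1: piv[be,bg,bi,bk,bp,bs,bt,bu,bz] rk=9  ker:eg,ei,ek,ep,es,et,eu,ez,gi,gk,gp,gt,gu,gz,ik,ip,is,iu,kp,ks,kt,ku,kz,ps,pt,pu,pz,st,su,tu,uz
∂2: piv[bgk,bgt,bik,bip,bis,bkp,bks,bkt,bku,bkz,bps,buz,egi,egp,egu,egz,eiu,ekz,epu,epz,euz,gkp,gpt,iku,isu,kst,ktu] rk=27  ker:giu,gkt,gpu,gpz,guz,ikp,iks,ips,kps,kpt,ksu,kuz,puz,stu
∂3: piv[bgkt,bikp,biks,bips,bkps,egiu,egpu,egpz,eguz,epuz,iksu] rk=11  ker:gpuz,ikps
∂1c = −{b} − 2·{e} − 3·{g} + {i} − 2·{k} − 3·{p} + 3·{s} + {t} + 4·{u} + 2·{z}

cycle:no boundary:no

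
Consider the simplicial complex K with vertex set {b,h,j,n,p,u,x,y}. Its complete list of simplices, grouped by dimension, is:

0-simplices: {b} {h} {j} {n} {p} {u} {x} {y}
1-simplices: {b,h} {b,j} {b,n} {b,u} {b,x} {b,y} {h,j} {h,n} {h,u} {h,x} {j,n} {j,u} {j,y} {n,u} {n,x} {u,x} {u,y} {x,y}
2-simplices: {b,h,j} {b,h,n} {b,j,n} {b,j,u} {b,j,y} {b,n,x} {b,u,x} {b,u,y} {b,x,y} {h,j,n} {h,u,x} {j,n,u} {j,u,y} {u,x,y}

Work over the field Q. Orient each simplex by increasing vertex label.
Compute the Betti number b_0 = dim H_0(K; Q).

n_0=8 n_1=18 n_2=14  [Q]
∂1: piv[bh,bj,bn,bu,bx,by] rk=6  ker:hj,hn,hu,hx,jn,ju,jy,nu,nx,ux,uy,xy
∂2: piv[bhj,bhn,bjn,bju,bjy,bnx,bux,buy,bxy,hux,jnu] rk=11  ker:hjn,juy,uxy
b_0=(8−0)−6=2

b_0=2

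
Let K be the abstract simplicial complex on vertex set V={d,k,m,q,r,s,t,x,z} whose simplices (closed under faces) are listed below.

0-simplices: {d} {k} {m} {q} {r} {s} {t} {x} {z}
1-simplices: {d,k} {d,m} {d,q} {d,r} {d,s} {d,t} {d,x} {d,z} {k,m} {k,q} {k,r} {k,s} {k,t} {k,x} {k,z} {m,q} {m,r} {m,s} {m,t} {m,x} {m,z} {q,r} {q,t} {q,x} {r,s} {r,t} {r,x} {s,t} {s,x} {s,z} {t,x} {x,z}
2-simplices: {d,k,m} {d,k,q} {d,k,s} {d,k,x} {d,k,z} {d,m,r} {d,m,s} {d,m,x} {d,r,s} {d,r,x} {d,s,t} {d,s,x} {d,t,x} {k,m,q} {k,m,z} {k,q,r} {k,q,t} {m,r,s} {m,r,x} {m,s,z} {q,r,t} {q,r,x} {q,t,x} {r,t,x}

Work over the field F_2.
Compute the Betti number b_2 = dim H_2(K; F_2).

b_2=3

n_0=9 n_1=32 n_2=24  [Z2]
∂1: piv[dk,dm,dq,dr,ds,dt,dx,dz] rk=8  ker:km,kq,kr,ks,kt,kx,kz,mq,mr,ms,mt,mx,mz,qr,qt,qx,rs,rt,rx,st,sx,sz,tx,xz
∂2: piv[dkm,dkq,dks,dkx,dkz,dmr,dms,dmx,drs,drx,dst,dsx,dtx,kmq,kmz,kqr,kqt,msz,qrt,qrx,qtx] rk=21  ker:mrs,mrx,rtx
b_2=(24−21)−0=3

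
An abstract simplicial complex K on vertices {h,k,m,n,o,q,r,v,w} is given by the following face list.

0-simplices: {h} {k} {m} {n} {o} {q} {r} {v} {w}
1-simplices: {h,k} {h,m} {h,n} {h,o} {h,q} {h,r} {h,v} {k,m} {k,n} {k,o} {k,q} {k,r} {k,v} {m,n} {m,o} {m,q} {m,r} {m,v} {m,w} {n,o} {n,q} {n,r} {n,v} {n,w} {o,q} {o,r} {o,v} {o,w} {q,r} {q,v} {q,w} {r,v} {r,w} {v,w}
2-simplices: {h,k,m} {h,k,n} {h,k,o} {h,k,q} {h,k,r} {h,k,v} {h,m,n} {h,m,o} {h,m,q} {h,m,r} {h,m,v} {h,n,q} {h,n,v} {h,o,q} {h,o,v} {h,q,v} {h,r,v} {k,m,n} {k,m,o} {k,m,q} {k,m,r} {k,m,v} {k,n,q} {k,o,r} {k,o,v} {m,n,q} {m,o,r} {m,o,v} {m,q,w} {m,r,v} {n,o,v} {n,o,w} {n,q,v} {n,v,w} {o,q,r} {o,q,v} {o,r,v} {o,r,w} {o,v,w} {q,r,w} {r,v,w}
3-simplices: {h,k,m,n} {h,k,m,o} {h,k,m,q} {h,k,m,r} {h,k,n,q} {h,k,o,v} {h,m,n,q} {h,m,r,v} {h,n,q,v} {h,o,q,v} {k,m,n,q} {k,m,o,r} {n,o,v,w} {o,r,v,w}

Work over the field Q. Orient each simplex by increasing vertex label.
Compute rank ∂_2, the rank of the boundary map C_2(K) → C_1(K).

rank∂_2=25

n_0=9 n_1=34 n_2=41 n_3=14  [Q]
∂1: piv[hk,hm,hn,ho,hq,hr,hv,mw] rk=8  ker:km,kn,ko,kq,kr,kv,mn,mo,mq,mr,mv,no,nq,nr,nv,nw,oq,or,ov,ow,qr,qv,qw,rv,rw,vw
∂2: piv[hkm,hkn,hko,hkq,hkr,hkv,hmn,hmo,hmq,hmr,hmv,hnq,hnv,hoq,hov,hqv,hrv,kor,mqw,nov,now,nvw,oqr,orw,qrw] rk=25  ker:kmn,kmo,kmq,kmr,kmv,knq,kov,mnq,mor,mov,mrv,nqv,oqv,orv,ovw,rvw
∂3: piv[hkmn,hkmo,hkmq,hkmr,hknq,hkov,hmnq,hmrv,hnqv,hoqv,kmor,novw,orvw] rk=13  ker:kmnq
rk∂_2=25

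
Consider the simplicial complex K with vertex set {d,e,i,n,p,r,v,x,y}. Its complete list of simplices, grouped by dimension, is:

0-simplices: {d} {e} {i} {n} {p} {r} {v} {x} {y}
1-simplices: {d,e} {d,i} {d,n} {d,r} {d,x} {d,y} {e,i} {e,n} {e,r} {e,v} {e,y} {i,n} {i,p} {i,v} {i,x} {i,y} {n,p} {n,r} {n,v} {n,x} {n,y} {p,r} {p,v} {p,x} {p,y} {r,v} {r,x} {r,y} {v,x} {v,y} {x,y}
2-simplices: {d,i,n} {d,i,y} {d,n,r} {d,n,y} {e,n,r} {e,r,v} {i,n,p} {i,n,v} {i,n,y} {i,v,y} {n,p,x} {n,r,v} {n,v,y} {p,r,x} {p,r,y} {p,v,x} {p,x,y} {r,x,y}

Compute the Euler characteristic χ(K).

n_0=9 n_1=31 n_2=18
χ=+9−31+18=-4

χ(K)=-4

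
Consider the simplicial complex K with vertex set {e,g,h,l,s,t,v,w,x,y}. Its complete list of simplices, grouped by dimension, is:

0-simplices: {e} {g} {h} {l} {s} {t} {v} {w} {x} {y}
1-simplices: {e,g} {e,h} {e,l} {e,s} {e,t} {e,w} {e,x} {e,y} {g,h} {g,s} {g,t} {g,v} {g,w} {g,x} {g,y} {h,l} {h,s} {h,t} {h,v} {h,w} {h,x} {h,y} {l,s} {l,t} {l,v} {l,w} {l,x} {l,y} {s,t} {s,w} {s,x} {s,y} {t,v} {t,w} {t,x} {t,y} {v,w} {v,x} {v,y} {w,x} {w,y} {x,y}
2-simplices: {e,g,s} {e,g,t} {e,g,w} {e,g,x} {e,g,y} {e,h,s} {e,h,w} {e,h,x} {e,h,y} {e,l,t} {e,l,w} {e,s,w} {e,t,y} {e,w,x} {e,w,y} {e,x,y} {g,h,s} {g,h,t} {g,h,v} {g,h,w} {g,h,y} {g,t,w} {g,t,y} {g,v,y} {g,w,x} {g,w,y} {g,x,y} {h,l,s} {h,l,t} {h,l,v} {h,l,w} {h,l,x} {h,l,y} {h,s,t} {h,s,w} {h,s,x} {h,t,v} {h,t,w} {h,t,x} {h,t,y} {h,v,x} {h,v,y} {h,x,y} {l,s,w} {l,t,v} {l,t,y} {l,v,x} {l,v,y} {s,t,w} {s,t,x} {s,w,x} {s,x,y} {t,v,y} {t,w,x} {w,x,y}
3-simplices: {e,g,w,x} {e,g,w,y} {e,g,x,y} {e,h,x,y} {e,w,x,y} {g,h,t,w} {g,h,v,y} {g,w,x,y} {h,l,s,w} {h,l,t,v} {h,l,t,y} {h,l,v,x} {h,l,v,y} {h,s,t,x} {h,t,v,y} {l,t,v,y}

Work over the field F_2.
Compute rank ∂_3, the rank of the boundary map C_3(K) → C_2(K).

n_0=10 n_1=42 n_2=55 n_3=16  [Z2]
∂1: piv[eg,eh,el,es,et,ew,ex,ey,gv] rk=9  ker:gh,gs,gt,gw,gx,gy,hl,hs,ht,hv,hw,hx,hy,ls,lt,lv,lw,lx,ly,st,sw,sx,sy,tv,tw,tx,ty,vw,vx,vy,wx,wy,xy
∂2: piv[egs,egt,egw,egx,egy,ehs,ehw,ehx,ehy,elt,elw,esw,ety,ewx,ewy,exy,ghs,ght,ghv,gtw,gvy,hls,hlt,hlv,hlx,hly,hst,hsx,htv,htx,hvx,sxy] rk=32  ker:ghw,ghy,gty,gwx,gwy,gxy,hlw,hsw,htw,hty,hvy,hxy,lsw,ltv,lty,lvx,lvy,stw,stx,swx,tvy,twx,wxy
∂3: piv[egwx,egwy,egxy,ehxy,ewxy,ghtw,ghvy,hlsw,hltv,hlty,hlvx,hlvy,hstx,htvy] rk=14  ker:gwxy,ltvy
rk∂_3=14

rank∂_3=14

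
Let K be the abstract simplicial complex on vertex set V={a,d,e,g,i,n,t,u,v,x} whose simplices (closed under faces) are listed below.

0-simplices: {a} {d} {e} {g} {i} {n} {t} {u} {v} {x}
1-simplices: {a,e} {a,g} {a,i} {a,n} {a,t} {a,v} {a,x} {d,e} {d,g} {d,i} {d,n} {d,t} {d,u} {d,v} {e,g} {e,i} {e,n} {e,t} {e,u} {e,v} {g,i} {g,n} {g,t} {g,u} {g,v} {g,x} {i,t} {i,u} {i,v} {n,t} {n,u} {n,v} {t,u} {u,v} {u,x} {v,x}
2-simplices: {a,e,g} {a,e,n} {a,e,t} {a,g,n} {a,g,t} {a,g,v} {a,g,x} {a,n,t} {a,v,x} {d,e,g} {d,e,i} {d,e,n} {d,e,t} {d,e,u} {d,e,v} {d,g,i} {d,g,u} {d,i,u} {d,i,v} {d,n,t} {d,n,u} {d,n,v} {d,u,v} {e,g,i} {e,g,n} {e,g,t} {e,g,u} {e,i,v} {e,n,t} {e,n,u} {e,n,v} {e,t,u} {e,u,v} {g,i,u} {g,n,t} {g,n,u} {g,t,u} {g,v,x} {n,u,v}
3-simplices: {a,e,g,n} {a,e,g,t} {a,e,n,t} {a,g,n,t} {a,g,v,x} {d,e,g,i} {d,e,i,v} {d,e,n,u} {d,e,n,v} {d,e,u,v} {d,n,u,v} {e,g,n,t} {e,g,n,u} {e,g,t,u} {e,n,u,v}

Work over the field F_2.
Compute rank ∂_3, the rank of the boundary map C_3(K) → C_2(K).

rank∂_3=13

n_0=10 n_1=36 n_2=39 n_3=15  [Z2]
∂1: piv[ae,ag,ai,an,at,av,ax,de,du] rk=9  ker:dg,di,dn,dt,dv,eg,ei,en,et,eu,ev,gi,gn,gt,gu,gv,gx,it,iu,iv,nt,nu,nv,tu,uv,ux,vx
∂2: piv[aeg,aen,aet,agn,agt,agv,agx,ant,avx,deg,dei,den,det,deu,dev,dgi,dgu,diu,div,dnu,dnv,duv,etu] rk=23  ker:dnt,egi,egn,egt,egu,eiv,ent,enu,env,euv,giu,gnt,gnu,gtu,gvx,nuv
∂3: piv[aegn,aegt,aent,agnt,agvx,degi,deiv,denu,denv,deuv,dnuv,egnu,egtu] rk=13  ker:egnt,enuv
rk∂_3=13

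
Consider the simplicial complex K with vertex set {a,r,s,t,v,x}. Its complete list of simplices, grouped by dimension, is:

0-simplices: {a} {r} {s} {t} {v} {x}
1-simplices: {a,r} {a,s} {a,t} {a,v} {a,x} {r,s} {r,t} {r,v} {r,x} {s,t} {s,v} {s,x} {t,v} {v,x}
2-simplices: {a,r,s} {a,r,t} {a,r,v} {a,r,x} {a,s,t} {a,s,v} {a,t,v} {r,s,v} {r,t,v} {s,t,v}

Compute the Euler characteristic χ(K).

χ(K)=2

n_0=6 n_1=14 n_2=10
χ=+6−14+10=2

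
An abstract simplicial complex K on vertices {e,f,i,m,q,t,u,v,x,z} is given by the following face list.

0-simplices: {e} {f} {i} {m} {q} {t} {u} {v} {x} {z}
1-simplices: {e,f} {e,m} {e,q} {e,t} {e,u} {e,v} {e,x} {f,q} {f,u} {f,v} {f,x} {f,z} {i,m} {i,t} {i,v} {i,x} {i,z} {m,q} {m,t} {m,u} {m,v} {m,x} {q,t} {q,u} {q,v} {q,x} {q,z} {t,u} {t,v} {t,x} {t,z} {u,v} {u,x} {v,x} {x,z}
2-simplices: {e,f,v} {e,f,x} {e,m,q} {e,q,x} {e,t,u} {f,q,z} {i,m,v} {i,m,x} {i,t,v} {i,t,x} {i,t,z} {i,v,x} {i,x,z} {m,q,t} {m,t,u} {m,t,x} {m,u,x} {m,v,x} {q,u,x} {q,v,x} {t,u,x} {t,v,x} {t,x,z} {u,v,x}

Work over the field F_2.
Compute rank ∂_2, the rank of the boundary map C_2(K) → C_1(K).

n_0=10 n_1=35 n_2=24  [Z2]
∂1: piv[ef,em,eq,et,eu,ev,ex,fz,im] rk=9  ker:fq,fu,fv,fx,it,iv,ix,iz,mq,mt,mu,mv,mx,qt,qu,qv,qx,qz,tu,tv,tx,tz,uv,ux,vx,xz
∂2: piv[efv,efx,emq,eqx,etu,fqz,imv,imx,itv,itx,itz,ivx,ixz,mqt,mtu,mtx,mux,qux,qvx,uvx] rk=20  ker:mvx,tux,tvx,txz
rk∂_2=20

rank∂_2=20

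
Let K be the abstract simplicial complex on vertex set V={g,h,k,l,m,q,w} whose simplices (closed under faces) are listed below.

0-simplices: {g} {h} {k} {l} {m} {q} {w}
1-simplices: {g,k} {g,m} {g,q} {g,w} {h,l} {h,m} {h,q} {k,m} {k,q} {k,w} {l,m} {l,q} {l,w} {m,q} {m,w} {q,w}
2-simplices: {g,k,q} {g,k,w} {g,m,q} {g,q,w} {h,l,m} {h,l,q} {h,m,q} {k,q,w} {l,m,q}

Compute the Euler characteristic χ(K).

χ(K)=0

n_0=7 n_1=16 n_2=9
χ=+7−16+9=0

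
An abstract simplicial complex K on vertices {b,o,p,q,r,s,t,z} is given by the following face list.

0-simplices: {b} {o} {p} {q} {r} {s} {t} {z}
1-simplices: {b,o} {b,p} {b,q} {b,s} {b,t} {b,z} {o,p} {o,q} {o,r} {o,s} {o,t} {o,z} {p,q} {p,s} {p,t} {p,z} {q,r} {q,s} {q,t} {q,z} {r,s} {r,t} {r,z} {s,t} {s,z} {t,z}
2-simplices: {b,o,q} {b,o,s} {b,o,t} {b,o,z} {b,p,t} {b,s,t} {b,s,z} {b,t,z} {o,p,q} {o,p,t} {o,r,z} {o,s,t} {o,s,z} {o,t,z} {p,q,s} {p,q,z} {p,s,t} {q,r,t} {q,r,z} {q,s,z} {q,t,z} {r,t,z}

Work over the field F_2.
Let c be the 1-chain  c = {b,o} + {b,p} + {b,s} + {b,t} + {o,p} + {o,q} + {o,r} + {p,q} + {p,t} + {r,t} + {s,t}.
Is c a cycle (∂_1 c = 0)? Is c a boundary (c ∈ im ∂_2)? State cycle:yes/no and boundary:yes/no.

cycle:yes boundary:yes

n_0=8 n_1=26 n_2=22  [Z2]
∂1: piv[bo,bp,bq,bs,bt,bz,or] rk=7  ker:op,oq,os,ot,oz,pq,ps,pt,pz,qr,qs,qt,qz,rs,rt,rz,st,sz,tz
∂2: piv[boq,bos,bot,boz,bpt,bst,bsz,btz,opq,opt,orz,pqs,pqz,pst,qrt,qrz,qsz,qtz] rk=18  ker:ost,osz,otz,rtz
∂1c = 0
c vs im∂2: reduces to 0 ⇒ boundary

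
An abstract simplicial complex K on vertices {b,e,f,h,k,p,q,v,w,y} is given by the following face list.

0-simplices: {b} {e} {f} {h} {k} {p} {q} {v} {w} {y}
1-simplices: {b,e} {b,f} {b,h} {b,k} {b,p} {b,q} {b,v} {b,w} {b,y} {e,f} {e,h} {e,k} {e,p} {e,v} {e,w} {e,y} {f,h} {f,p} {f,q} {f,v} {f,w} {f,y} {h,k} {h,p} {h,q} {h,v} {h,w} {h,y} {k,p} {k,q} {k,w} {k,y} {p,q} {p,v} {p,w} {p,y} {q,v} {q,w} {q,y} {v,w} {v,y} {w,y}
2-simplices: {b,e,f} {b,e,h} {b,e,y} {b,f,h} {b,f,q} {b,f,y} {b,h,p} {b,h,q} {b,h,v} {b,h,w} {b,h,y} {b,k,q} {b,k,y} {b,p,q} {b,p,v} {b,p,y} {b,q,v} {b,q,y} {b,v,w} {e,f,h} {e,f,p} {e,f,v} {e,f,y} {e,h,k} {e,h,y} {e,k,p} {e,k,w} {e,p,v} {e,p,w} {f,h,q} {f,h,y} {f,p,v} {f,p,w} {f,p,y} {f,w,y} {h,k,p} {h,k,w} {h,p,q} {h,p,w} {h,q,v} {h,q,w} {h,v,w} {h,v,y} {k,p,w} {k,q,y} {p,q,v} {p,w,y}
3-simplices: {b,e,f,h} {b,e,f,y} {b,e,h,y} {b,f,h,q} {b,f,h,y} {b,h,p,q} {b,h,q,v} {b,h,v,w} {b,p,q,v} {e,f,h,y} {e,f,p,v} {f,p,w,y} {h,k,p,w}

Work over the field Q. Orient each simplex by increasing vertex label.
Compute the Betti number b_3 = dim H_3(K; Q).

b_3=1

n_0=10 n_1=42 n_2=47 n_3=13  [Q]
∂1: piv[be,bf,bh,bk,bp,bq,bv,bw,by] rk=9  ker:ef,eh,ek,ep,ev,ew,ey,fh,fp,fq,fv,fw,fy,hk,hp,hq,hv,hw,hy,kp,kq,kw,ky,pq,pv,pw,py,qv,qw,qy,vw,vy,wy
∂2: piv[bef,beh,bey,bfh,bfq,bfy,bhp,bhq,bhv,bhw,bhy,bkq,bky,bpq,bpv,bpy,bqv,bqy,bvw,efp,efv,ehk,ekp,ekw,epv,epw,fpw,fpy,fwy,hkw,hqw,hvy] rk=32  ker:efh,efy,ehy,fhq,fhy,fpv,hkp,hpq,hpw,hqv,hvw,kpw,kqy,pqv,pwy
∂3: piv[befh,befy,behy,bfhq,bfhy,bhpq,bhqv,bhvw,bpqv,efpv,fpwy,hkpw] rk=12  ker:efhy
b_3=(13−12)−0=1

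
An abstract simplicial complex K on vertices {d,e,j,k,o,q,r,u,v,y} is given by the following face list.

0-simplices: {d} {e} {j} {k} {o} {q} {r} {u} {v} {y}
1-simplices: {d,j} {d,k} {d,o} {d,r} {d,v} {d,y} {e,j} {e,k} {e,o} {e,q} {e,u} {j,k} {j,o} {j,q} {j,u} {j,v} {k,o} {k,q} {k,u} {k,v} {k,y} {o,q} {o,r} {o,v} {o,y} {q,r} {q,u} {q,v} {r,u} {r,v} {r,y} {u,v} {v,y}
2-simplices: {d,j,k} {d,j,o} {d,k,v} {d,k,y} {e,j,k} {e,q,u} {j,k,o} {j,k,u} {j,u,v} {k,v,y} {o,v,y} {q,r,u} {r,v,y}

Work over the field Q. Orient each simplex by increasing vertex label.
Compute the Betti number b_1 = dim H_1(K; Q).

n_0=10 n_1=33 n_2=13  [Q]
∂1: piv[dj,dk,do,dr,dv,dy,ej,eq,eu] rk=9  ker:ek,eo,jk,jo,jq,ju,jv,ko,kq,ku,kv,ky,oq,or,ov,oy,qr,qu,qv,ru,rv,ry,uv,vy
∂2: piv[djk,djo,dkv,dky,ejk,equ,jko,jku,juv,kvy,ovy,qru,rvy] rk=13
b_1=(33−9)−13=11

b_1=11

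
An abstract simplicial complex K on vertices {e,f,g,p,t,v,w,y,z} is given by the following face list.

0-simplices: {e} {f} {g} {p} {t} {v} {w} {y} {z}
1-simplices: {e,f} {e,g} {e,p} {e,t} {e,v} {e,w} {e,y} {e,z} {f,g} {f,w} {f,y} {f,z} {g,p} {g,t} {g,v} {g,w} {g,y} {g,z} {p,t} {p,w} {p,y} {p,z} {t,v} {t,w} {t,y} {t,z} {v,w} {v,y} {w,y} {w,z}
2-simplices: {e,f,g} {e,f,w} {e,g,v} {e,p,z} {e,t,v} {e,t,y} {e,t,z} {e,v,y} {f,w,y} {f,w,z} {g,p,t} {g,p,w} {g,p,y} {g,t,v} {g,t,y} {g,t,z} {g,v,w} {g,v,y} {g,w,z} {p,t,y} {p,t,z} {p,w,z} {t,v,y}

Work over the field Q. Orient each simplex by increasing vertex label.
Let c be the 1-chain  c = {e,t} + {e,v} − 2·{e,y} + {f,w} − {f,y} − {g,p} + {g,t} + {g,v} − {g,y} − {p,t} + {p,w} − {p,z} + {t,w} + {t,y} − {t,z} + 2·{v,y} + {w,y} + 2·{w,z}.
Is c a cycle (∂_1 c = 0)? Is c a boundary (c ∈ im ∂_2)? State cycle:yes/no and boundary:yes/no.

cycle:yes boundary:no

n_0=9 n_1=30 n_2=23  [Q]
∂1: piv[ef,eg,ep,et,ev,ew,ey,ez] rk=8  ker:fg,fw,fy,fz,gp,gt,gv,gw,gy,gz,pt,pw,py,pz,tv,tw,ty,tz,vw,vy,wy,wz
∂2: piv[efg,efw,egv,epz,etv,ety,etz,evy,fwy,fwz,gpt,gpw,gpy,gtv,gty,gtz,gvw,gwz,ptz] rk=19  ker:gvy,pty,pwz,tvy
∂1c = 0
c vs im∂2: residual ≠ 0 ⇒ not boundary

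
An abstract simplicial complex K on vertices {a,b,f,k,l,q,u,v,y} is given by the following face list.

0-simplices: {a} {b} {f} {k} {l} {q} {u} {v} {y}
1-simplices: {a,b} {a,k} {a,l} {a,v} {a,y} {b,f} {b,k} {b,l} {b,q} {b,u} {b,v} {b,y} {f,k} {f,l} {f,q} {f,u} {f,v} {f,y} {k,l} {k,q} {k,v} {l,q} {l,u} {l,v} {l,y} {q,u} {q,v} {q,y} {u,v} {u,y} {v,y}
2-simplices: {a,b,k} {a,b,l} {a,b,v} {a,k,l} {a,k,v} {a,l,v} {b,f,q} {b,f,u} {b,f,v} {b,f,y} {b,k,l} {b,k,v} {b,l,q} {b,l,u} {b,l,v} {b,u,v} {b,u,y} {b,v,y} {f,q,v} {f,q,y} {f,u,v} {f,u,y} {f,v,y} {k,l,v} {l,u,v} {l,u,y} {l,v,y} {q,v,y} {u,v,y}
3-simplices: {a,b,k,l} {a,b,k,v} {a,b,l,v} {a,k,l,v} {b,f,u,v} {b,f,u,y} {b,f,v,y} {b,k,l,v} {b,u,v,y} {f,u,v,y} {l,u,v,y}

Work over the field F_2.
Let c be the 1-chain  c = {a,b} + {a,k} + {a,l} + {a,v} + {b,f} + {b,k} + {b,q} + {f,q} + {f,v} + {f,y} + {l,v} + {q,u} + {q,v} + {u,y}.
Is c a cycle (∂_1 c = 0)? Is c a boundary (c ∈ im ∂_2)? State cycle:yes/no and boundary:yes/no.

cycle:yes boundary:no

n_0=9 n_1=31 n_2=29 n_3=11  [Z2]
∂1: piv[ab,ak,al,av,ay,bf,bq,bu] rk=8  ker:bk,bl,bv,by,fk,fl,fq,fu,fv,fy,kl,kq,kv,lq,lu,lv,ly,qu,qv,qy,uv,uy,vy
∂2: piv[abk,abl,abv,akl,akv,alv,bfq,bfu,bfv,bfy,blq,blu,buv,buy,bvy,fqv,fqy,luy] rk=18  ker:bkl,bkv,blv,fuv,fuy,fvy,klv,luv,lvy,qvy,uvy
∂3: piv[abkl,abkv,ablv,aklv,bfuv,bfuy,bfvy,buvy,luvy] rk=9  ker:bklv,fuvy
∂1c = 0
c vs im∂2: residual ≠ 0 ⇒ not boundary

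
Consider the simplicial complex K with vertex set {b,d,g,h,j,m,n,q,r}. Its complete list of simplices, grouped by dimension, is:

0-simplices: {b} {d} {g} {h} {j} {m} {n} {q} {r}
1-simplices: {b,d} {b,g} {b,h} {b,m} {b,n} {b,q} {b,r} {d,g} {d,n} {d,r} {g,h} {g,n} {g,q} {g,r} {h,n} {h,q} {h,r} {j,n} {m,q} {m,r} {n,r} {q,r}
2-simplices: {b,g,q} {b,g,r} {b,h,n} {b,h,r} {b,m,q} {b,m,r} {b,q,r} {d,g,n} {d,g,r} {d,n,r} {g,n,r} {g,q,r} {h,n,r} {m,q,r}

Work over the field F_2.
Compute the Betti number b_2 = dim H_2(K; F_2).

b_2=3

n_0=9 n_1=22 n_2=14  [Z2]
∂1: piv[bd,bg,bh,bm,bn,bq,br,jn] rk=8  ker:dg,dn,dr,gh,gn,gq,gr,hn,hq,hr,mq,mr,nr,qr
∂2: piv[bgq,bgr,bhn,bhr,bmq,bmr,bqr,dgn,dgr,dnr,hnr] rk=11  ker:gnr,gqr,mqr
b_2=(14−11)−0=3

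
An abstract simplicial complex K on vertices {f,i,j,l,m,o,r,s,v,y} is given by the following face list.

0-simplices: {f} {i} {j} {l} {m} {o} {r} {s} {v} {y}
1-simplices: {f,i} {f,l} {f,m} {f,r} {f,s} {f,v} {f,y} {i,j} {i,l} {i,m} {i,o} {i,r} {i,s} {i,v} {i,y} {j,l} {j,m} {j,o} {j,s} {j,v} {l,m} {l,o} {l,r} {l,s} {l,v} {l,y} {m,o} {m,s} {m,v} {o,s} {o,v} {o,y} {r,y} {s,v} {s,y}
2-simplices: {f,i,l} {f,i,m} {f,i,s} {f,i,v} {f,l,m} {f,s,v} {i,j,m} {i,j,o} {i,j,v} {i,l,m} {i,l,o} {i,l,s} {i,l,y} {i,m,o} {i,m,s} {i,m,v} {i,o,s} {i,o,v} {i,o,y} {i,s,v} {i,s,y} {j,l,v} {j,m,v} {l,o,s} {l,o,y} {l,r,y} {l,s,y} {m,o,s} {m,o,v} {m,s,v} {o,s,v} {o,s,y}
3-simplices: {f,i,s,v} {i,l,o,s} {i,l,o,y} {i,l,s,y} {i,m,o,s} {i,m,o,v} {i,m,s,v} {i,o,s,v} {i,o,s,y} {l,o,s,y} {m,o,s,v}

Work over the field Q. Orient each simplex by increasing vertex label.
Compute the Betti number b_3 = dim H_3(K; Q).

n_0=10 n_1=35 n_2=32 n_3=11  [Q]
∂1: piv[fi,fl,fm,fr,fs,fv,fy,ij,io] rk=9  ker:il,im,ir,is,iv,iy,jl,jm,jo,js,jv,lm,lo,lr,ls,lv,ly,mo,ms,mv,os,ov,oy,ry,sv,sy
∂2: piv[fil,fim,fis,fiv,flm,fsv,ijm,ijo,ijv,ilo,ils,ily,imo,ims,imv,ios,iov,ioy,isy,jlv,lry] rk=21  ker:ilm,isv,jmv,los,loy,lsy,mos,mov,msv,osv,osy
∂3: piv[fisv,ilos,iloy,ilsy,imos,imov,imsv,iosv,iosy] rk=9  ker:losy,mosv
b_3=(11−9)−0=2

b_3=2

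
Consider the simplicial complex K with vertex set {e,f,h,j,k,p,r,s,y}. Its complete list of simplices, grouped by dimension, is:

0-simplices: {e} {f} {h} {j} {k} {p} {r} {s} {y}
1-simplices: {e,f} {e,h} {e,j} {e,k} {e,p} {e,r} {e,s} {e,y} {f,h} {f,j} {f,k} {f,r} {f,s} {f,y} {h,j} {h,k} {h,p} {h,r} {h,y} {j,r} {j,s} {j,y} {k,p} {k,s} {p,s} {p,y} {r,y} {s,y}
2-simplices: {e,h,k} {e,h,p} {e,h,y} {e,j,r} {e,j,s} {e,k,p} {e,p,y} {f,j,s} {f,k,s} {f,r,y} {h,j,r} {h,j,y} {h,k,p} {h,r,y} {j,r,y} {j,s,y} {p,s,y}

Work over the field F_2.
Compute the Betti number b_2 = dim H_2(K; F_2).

n_0=9 n_1=28 n_2=17  [Z2]
∂1: piv[ef,eh,ej,ek,ep,er,es,ey] rk=8  ker:fh,fj,fk,fr,fs,fy,hj,hk,hp,hr,hy,jr,js,jy,kp,ks,ps,py,ry,sy
∂2: piv[ehk,ehp,ehy,ejr,ejs,ekp,epy,fjs,fks,fry,hjr,hjy,hry,jsy,psy] rk=15  ker:hkp,jry
b_2=(17−15)−0=2

b_2=2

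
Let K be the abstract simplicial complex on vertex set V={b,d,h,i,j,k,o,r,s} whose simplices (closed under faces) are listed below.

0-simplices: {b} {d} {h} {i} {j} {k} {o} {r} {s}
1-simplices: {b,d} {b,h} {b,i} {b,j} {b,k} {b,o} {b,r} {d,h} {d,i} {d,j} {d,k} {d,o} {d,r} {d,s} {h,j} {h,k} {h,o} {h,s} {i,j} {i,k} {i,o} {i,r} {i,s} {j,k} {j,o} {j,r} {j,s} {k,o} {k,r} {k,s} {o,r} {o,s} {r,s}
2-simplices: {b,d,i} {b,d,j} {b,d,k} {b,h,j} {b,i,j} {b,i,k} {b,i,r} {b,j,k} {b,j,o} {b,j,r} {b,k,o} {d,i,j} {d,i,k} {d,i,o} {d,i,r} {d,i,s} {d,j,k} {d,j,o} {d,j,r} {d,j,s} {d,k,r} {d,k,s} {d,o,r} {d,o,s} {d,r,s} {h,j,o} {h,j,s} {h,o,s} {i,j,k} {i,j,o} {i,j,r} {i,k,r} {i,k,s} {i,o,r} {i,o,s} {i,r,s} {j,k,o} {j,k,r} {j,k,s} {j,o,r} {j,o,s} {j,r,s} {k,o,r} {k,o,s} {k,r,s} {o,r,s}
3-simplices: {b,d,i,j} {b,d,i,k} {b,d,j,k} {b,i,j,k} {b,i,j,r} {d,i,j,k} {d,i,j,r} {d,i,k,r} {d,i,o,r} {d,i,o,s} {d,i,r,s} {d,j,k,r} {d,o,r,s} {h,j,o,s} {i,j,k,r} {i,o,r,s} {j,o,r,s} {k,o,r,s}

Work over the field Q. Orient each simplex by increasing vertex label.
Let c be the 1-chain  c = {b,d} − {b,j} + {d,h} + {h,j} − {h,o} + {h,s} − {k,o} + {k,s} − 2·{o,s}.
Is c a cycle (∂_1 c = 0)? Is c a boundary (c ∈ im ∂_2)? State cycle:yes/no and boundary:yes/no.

n_0=9 n_1=33 n_2=46 n_3=18  [Q]
∂1: piv[bd,bh,bi,bj,bk,bo,br,ds] rk=8  ker:dh,di,dj,dk,do,dr,hj,hk,ho,hs,ij,ik,io,ir,is,jk,jo,jr,js,ko,kr,ks,or,os,rs
∂2: piv[bdi,bdj,bdk,bhj,bij,bik,bir,bjk,bjo,bjr,bko,dio,dir,dis,djo,djs,dkr,dks,dor,dos,drs,hjo,hjs] rk=23  ker:dij,dik,djk,djr,hos,ijk,ijo,ijr,ikr,iks,ior,ios,irs,jko,jkr,jks,jor,jos,jrs,kor,kos,krs,ors
∂3: piv[bdij,bdik,bdjk,bijk,bijr,dijr,dikr,dior,dios,dirs,djkr,dors,hjos,jors,kors] rk=15  ker:dijk,ijkr,iors
∂1c = 0
c vs im∂2: residual ≠ 0 ⇒ not boundary

cycle:yes boundary:no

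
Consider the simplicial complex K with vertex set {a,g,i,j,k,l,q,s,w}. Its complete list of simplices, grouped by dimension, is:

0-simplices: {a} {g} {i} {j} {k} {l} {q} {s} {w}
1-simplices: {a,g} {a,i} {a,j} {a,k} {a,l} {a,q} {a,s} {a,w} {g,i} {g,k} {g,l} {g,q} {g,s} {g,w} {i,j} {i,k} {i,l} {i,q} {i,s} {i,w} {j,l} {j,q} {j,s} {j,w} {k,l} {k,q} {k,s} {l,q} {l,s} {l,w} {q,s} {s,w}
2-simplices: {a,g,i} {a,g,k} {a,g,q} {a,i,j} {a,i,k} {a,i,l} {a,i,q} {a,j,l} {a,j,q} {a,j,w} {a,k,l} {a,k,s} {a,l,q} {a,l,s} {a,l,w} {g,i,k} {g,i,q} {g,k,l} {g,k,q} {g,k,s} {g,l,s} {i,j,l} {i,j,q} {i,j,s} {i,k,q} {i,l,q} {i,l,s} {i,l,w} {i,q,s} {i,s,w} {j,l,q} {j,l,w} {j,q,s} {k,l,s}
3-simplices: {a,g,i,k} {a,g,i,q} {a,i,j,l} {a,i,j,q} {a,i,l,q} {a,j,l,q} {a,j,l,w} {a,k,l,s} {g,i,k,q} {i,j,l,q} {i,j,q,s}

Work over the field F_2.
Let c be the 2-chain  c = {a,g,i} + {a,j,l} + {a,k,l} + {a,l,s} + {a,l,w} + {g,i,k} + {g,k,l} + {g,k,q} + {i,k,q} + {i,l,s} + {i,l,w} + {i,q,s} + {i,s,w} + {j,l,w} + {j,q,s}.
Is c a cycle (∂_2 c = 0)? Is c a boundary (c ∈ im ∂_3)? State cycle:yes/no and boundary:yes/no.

cycle:no boundary:no

n_0=9 n_1=32 n_2=34 n_3=11  [Z2]
∂1: piv[ag,ai,aj,ak,al,aq,as,aw] rk=8  ker:gi,gk,gl,gq,gs,gw,ij,ik,il,iq,is,iw,jl,jq,js,jw,kl,kq,ks,lq,ls,lw,qs,sw
∂2: piv[agi,agk,agq,aij,aik,ail,aiq,ajl,ajq,ajw,akl,aks,alq,als,alw,gkl,gkq,gks,ijs,ils,ilw,iqs,isw] rk=23  ker:gik,giq,gls,ijl,ijq,ikq,ilq,jlq,jlw,jqs,kls
∂3: piv[agik,agiq,aijl,aijq,ailq,ajlq,ajlw,akls,gikq,ijqs] rk=10  ker:ijlq
∂2c = {a,g} + {a,i} + {a,j} + {a,k} + {a,s} + {a,w} + {g,k} + {g,l} + {g,q} + {i,s} + {j,q} + {j,s} + {j,w} + {l,w} + {s,w}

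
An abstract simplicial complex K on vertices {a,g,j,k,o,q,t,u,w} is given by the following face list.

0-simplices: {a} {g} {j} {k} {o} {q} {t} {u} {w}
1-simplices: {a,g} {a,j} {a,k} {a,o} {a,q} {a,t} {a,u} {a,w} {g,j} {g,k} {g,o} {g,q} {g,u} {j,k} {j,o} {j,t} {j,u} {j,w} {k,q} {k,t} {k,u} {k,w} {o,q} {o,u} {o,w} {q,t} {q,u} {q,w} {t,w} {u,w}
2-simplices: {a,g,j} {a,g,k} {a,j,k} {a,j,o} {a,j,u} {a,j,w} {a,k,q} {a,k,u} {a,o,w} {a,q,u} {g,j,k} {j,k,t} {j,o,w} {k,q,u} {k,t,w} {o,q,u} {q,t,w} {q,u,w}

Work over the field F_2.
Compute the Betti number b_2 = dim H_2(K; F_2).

n_0=9 n_1=30 n_2=18  [Z2]
∂1: piv[ag,aj,ak,ao,aq,at,au,aw] rk=8  ker:gj,gk,go,gq,gu,jk,jo,jt,ju,jw,kq,kt,ku,kw,oq,ou,ow,qt,qu,qw,tw,uw
∂2: piv[agj,agk,ajk,ajo,aju,ajw,akq,aku,aow,aqu,jkt,ktw,oqu,qtw,quw] rk=15  ker:gjk,jow,kqu
b_2=(18−15)−0=3

b_2=3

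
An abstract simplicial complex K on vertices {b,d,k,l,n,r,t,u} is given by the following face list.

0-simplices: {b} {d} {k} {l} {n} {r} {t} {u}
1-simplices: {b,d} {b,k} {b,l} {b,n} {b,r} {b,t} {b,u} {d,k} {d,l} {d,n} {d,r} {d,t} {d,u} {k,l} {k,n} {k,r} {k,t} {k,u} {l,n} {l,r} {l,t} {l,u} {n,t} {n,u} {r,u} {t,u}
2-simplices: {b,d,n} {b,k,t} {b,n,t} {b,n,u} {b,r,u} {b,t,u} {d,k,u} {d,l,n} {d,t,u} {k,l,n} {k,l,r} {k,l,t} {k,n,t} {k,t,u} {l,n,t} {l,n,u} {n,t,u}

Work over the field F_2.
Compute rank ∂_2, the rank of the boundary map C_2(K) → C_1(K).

rank∂_2=15

n_0=8 n_1=26 n_2=17  [Z2]
∂1: piv[bd,bk,bl,bn,br,bt,bu] rk=7  ker:dk,dl,dn,dr,dt,du,kl,kn,kr,kt,ku,ln,lr,lt,lu,nt,nu,ru,tu
∂2: piv[bdn,bkt,bnt,bnu,bru,btu,dku,dln,dtu,kln,klr,klt,knt,ktu,lnu] rk=15  ker:lnt,ntu
rk∂_2=15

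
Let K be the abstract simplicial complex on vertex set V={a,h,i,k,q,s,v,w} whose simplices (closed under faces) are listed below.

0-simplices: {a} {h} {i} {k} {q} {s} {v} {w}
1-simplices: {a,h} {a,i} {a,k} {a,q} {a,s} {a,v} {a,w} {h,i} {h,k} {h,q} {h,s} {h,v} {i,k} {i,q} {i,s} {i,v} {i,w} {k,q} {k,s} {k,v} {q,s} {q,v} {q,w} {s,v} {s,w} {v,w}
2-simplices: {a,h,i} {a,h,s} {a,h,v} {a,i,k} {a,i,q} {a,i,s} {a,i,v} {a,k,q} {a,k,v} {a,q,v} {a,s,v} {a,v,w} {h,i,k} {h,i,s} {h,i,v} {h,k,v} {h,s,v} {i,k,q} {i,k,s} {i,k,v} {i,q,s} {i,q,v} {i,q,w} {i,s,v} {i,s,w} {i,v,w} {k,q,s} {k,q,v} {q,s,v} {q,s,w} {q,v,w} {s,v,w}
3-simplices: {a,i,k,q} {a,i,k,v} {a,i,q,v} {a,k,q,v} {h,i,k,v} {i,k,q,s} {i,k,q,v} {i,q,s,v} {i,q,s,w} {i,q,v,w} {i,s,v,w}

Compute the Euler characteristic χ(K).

χ(K)=3

n_0=8 n_1=26 n_2=32 n_3=11
χ=+8−26+32−11=3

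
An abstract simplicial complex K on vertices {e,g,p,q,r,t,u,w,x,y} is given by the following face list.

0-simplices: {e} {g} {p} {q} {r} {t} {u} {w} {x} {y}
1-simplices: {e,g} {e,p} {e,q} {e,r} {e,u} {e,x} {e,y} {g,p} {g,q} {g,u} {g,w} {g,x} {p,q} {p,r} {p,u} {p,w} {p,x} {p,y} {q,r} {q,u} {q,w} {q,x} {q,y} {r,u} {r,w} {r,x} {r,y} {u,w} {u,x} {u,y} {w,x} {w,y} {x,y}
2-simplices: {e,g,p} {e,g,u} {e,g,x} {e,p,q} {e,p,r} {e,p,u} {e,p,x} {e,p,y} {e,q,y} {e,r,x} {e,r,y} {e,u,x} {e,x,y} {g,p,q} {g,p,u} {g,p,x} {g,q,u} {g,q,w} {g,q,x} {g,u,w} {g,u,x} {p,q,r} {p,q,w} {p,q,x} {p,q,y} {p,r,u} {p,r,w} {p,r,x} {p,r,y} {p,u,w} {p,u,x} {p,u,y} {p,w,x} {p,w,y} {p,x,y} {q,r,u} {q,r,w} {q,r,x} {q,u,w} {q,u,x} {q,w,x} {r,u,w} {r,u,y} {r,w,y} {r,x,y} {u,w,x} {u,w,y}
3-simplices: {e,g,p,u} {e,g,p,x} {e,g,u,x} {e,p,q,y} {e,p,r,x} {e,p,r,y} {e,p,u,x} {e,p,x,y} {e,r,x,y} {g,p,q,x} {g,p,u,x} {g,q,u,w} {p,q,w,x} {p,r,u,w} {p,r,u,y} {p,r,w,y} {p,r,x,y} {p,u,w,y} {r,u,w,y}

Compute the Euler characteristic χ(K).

χ(K)=5

n_0=10 n_1=33 n_2=47 n_3=19
χ=+10−33+47−19=5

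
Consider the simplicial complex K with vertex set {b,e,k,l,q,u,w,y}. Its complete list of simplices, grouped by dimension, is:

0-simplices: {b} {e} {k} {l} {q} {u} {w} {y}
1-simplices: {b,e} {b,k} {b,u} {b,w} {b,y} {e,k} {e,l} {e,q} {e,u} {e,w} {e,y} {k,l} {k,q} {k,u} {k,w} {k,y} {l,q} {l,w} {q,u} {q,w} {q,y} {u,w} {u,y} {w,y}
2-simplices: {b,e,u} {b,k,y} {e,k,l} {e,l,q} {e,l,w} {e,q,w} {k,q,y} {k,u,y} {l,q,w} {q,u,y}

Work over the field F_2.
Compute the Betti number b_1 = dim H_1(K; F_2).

n_0=8 n_1=24 n_2=10  [Z2]
∂1: piv[be,bk,bu,bw,by,el,eq] rk=7  ker:ek,eu,ew,ey,kl,kq,ku,kw,ky,lq,lw,qu,qw,qy,uw,uy,wy
∂2: piv[beu,bky,ekl,elq,elw,eqw,kqy,kuy,quy] rk=9  ker:lqw
b_1=(24−7)−9=8

b_1=8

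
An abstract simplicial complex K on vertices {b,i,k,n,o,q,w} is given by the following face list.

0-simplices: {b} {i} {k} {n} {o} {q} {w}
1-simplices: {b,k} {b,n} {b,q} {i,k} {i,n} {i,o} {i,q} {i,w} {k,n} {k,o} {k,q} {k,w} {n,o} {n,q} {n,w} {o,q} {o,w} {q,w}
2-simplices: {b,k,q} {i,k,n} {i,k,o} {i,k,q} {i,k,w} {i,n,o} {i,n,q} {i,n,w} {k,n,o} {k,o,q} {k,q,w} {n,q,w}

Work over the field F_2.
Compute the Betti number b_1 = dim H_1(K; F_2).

n_0=7 n_1=18 n_2=12  [Z2]
∂1: piv[bk,bn,bq,ik,io,iw] rk=6  ker:in,iq,kn,ko,kq,kw,no,nq,nw,oq,ow,qw
∂2: piv[bkq,ikn,iko,ikq,ikw,ino,inq,inw,koq,kqw] rk=10  ker:kno,nqw
b_1=(18−6)−10=2

b_1=2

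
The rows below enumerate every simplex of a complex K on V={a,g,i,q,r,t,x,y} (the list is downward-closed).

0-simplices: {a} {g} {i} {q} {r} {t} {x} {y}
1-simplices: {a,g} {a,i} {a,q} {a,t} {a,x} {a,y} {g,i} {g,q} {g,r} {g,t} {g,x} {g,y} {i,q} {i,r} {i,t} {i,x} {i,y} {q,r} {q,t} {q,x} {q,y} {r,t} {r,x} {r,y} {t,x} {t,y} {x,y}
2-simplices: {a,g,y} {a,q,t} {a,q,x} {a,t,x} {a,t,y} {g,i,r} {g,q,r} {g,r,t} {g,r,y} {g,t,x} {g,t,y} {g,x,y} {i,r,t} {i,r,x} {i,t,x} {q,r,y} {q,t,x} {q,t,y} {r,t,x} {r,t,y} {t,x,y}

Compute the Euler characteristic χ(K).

χ(K)=2

n_0=8 n_1=27 n_2=21
χ=+8−27+21=2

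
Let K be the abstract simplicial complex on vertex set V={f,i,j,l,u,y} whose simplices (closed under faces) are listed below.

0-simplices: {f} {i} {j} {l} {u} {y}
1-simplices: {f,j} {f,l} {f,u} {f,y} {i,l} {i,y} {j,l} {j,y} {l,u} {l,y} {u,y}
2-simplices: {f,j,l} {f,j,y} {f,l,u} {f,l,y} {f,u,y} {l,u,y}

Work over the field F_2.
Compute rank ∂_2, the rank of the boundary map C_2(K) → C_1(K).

rank∂_2=5

n_0=6 n_1=11 n_2=6  [Z2]
∂1: piv[fj,fl,fu,fy,il] rk=5  ker:iy,jl,jy,lu,ly,uy
∂2: piv[fjl,fjy,flu,fly,fuy] rk=5  ker:luy
rk∂_2=5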